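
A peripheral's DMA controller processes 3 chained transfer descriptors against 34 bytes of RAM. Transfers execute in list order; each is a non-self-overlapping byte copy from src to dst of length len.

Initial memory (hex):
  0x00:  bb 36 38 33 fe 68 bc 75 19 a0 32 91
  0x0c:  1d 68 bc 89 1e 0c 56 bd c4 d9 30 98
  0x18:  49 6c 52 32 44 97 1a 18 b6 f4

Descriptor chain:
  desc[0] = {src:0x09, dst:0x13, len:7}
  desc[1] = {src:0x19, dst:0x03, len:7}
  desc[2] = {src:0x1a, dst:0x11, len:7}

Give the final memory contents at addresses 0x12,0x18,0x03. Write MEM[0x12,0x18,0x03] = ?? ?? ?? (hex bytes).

[0] 0x09->0x13 len=7 : a0 32 91 1d 68 bc 89
[1] 0x19->0x03 len=7 : 89 52 32 44 97 1a 18
[2] 0x1a->0x11 len=7 : 52 32 44 97 1a 18 b6
query mem[0x12]=0x32, mem[0x18]=0xbc, mem[0x03]=0x89

MEM[0x12,0x18,0x03] = 32 bc 89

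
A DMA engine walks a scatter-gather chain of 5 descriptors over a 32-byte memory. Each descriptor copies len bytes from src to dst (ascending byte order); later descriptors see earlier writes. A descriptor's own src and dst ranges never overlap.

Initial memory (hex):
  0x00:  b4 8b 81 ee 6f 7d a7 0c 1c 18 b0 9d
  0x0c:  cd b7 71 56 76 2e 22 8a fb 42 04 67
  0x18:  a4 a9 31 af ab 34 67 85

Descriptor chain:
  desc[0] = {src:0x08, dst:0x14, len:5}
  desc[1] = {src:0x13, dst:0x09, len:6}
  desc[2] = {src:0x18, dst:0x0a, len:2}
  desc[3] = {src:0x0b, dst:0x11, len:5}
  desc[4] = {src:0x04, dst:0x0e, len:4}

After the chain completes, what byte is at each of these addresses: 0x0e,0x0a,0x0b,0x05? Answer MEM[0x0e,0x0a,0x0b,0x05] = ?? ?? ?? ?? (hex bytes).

[0] 0x08->0x14 len=5 : 1c 18 b0 9d cd
[1] 0x13->0x09 len=6 : 8a 1c 18 b0 9d cd
[2] 0x18->0x0a len=2 : cd a9
[3] 0x0b->0x11 len=5 : a9 b0 9d cd 56
[4] 0x04->0x0e len=4 : 6f 7d a7 0c
query mem[0x0e]=0x6f, mem[0x0a]=0xcd, mem[0x0b]=0xa9, mem[0x05]=0x7d

MEM[0x0e,0x0a,0x0b,0x05] = 6f cd a9 7d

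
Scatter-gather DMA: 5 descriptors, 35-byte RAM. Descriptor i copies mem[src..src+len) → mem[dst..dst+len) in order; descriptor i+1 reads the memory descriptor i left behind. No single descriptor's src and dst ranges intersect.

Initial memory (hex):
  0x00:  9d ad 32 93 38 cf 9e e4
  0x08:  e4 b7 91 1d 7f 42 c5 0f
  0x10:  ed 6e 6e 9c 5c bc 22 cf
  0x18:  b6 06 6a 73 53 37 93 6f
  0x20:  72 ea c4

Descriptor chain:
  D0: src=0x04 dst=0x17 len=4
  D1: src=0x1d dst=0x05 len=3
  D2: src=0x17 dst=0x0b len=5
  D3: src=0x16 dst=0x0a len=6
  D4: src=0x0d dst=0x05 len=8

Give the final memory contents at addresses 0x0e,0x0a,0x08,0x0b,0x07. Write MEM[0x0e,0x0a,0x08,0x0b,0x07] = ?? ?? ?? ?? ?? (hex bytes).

#0 dst[0x17+4] := {0x38,0xcf,0x9e,0xe4}
#1 dst[0x05+3] := {0x37,0x93,0x6f}
#2 dst[0x0b+5] := {0x38,0xcf,0x9e,0xe4,0x73}
#3 dst[0x0a+6] := {0x22,0x38,0xcf,0x9e,0xe4,0x73}
#4 dst[0x05+8] := {0x9e,0xe4,0x73,0xed,0x6e,0x6e,0x9c,0x5c}
query mem[0x0e]=0xe4, mem[0x0a]=0x6e, mem[0x08]=0xed, mem[0x0b]=0x9c, mem[0x07]=0x73

MEM[0x0e,0x0a,0x08,0x0b,0x07] = e4 6e ed 9c 73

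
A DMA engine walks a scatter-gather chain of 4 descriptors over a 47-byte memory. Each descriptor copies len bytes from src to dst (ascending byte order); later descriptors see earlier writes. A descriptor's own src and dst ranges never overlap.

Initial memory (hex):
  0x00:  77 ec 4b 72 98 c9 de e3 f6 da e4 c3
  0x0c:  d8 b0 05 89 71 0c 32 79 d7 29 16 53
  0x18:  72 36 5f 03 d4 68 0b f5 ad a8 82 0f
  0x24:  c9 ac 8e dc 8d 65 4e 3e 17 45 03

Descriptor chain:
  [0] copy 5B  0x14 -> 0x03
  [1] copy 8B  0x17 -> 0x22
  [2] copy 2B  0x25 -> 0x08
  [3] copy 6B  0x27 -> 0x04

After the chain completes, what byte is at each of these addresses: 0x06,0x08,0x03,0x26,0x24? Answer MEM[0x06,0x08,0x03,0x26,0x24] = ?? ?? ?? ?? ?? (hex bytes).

MEM[0x06,0x08,0x03,0x26,0x24] = 0b 3e d7 03 36

D0: mem[0x03..0x07] <- [d7 29 16 53 72]
D1: mem[0x22..0x29] <- [53 72 36 5f 03 d4 68 0b]
D2: mem[0x08..0x09] <- [5f 03]
D3: mem[0x04..0x09] <- [d4 68 0b 4e 3e 17]
query mem[0x06]=0x0b, mem[0x08]=0x3e, mem[0x03]=0xd7, mem[0x26]=0x03, mem[0x24]=0x36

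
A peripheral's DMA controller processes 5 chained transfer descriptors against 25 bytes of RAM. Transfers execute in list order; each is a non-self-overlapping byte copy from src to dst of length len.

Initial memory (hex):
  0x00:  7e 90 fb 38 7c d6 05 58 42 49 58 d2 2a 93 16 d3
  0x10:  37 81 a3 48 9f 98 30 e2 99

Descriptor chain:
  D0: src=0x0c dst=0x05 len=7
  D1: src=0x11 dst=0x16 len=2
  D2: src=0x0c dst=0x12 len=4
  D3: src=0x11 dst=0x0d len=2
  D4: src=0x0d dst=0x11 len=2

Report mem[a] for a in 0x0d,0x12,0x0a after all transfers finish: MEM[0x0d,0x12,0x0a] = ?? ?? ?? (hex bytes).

  after D0: wrote 7B at 0x05 = 2a9316d33781a3
  after D1: wrote 2B at 0x16 = 81a3
  after D2: wrote 4B at 0x12 = 2a9316d3
  after D3: wrote 2B at 0x0d = 812a
  after D4: wrote 2B at 0x11 = 812a
query mem[0x0d]=0x81, mem[0x12]=0x2a, mem[0x0a]=0x81

MEM[0x0d,0x12,0x0a] = 81 2a 81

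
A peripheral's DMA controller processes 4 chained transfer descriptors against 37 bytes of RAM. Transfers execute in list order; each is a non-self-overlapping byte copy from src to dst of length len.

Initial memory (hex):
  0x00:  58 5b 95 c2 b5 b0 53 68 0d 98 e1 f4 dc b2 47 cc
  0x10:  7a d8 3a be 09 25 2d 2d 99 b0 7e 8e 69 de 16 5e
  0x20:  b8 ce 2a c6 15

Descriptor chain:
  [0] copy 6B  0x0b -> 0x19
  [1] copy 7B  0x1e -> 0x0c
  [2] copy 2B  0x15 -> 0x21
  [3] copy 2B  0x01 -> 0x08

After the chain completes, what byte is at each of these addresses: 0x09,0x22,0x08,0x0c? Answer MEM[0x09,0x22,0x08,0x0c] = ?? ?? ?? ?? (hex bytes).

  after D0: wrote 6B at 0x19 = f4dcb247cc7a
  after D1: wrote 7B at 0x0c = 7a5eb8ce2ac615
  after D2: wrote 2B at 0x21 = 252d
  after D3: wrote 2B at 0x08 = 5b95
query mem[0x09]=0x95, mem[0x22]=0x2d, mem[0x08]=0x5b, mem[0x0c]=0x7a

MEM[0x09,0x22,0x08,0x0c] = 95 2d 5b 7a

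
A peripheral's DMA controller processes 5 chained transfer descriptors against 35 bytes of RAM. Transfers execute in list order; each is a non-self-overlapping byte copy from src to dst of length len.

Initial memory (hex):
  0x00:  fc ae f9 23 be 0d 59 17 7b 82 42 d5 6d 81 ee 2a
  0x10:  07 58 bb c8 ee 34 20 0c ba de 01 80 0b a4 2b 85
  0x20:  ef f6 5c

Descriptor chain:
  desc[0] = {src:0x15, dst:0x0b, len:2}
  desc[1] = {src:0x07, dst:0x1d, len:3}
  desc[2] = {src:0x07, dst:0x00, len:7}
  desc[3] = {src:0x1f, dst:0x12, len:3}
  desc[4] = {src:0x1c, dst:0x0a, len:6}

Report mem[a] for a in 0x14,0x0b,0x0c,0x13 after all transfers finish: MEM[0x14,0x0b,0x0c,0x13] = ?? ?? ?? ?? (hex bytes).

MEM[0x14,0x0b,0x0c,0x13] = f6 17 7b ef

D0: mem[0x0b..0x0c] <- [34 20]
D1: mem[0x1d..0x1f] <- [17 7b 82]
D2: mem[0x00..0x06] <- [17 7b 82 42 34 20 81]
D3: mem[0x12..0x14] <- [82 ef f6]
D4: mem[0x0a..0x0f] <- [0b 17 7b 82 ef f6]
query mem[0x14]=0xf6, mem[0x0b]=0x17, mem[0x0c]=0x7b, mem[0x13]=0xef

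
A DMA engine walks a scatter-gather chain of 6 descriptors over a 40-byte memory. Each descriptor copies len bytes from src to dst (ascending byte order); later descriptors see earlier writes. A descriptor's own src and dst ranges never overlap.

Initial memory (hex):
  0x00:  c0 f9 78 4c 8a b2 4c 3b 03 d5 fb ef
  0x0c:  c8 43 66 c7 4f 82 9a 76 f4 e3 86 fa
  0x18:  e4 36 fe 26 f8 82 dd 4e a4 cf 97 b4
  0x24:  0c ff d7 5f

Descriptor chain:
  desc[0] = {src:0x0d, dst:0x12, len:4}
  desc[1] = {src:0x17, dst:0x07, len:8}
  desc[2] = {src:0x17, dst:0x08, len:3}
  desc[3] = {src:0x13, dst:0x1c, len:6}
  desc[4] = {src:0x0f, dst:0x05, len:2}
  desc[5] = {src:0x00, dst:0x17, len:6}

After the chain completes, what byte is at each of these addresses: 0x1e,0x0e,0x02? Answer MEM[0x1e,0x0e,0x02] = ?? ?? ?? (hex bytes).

  after D0: wrote 4B at 0x12 = 4366c74f
  after D1: wrote 8B at 0x07 = fae436fe26f882dd
  after D2: wrote 3B at 0x08 = fae436
  after D3: wrote 6B at 0x1c = 66c74f86fae4
  after D4: wrote 2B at 0x05 = c74f
  after D5: wrote 6B at 0x17 = c0f9784c8ac7
query mem[0x1e]=0x4f, mem[0x0e]=0xdd, mem[0x02]=0x78

MEM[0x1e,0x0e,0x02] = 4f dd 78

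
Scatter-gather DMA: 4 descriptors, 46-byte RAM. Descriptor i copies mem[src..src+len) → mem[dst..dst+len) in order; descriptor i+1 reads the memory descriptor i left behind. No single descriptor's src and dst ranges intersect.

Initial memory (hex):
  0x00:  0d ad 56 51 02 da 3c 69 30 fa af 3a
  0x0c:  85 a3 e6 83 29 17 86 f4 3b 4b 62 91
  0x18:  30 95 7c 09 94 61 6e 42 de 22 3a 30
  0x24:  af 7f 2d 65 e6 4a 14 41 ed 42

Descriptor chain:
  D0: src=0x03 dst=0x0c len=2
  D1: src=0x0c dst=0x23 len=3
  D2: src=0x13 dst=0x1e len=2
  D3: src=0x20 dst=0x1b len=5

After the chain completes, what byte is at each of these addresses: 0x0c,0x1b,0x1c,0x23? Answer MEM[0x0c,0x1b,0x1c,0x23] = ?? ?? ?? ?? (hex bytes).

MEM[0x0c,0x1b,0x1c,0x23] = 51 de 22 51

D0: mem[0x0c..0x0d] <- [51 02]
D1: mem[0x23..0x25] <- [51 02 e6]
D2: mem[0x1e..0x1f] <- [f4 3b]
D3: mem[0x1b..0x1f] <- [de 22 3a 51 02]
query mem[0x0c]=0x51, mem[0x1b]=0xde, mem[0x1c]=0x22, mem[0x23]=0x51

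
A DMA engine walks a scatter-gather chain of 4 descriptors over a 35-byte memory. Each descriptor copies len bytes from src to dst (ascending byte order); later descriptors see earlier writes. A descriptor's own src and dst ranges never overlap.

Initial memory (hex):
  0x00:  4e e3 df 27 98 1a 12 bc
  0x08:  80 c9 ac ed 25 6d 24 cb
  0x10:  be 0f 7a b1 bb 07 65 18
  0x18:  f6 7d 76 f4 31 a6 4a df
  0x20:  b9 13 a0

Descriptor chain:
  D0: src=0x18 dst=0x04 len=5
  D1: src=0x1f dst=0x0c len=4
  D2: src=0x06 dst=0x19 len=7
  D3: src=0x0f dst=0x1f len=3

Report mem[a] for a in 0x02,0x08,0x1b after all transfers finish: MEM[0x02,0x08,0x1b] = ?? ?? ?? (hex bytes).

D0: mem[0x04..0x08] <- [f6 7d 76 f4 31]
D1: mem[0x0c..0x0f] <- [df b9 13 a0]
D2: mem[0x19..0x1f] <- [76 f4 31 c9 ac ed df]
D3: mem[0x1f..0x21] <- [a0 be 0f]
query mem[0x02]=0xdf, mem[0x08]=0x31, mem[0x1b]=0x31

MEM[0x02,0x08,0x1b] = df 31 31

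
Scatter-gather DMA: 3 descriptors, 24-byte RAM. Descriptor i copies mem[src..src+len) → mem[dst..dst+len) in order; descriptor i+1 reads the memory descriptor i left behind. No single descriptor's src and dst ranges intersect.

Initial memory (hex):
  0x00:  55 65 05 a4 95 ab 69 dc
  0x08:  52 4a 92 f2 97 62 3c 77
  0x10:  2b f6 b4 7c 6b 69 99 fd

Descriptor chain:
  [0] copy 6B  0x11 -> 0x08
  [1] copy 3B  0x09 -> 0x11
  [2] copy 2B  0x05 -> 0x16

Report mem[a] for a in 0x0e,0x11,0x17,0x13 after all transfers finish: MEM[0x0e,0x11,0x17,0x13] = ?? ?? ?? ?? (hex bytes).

MEM[0x0e,0x11,0x17,0x13] = 3c b4 69 6b

[0] 0x11->0x08 len=6 : f6 b4 7c 6b 69 99
[1] 0x09->0x11 len=3 : b4 7c 6b
[2] 0x05->0x16 len=2 : ab 69
query mem[0x0e]=0x3c, mem[0x11]=0xb4, mem[0x17]=0x69, mem[0x13]=0x6b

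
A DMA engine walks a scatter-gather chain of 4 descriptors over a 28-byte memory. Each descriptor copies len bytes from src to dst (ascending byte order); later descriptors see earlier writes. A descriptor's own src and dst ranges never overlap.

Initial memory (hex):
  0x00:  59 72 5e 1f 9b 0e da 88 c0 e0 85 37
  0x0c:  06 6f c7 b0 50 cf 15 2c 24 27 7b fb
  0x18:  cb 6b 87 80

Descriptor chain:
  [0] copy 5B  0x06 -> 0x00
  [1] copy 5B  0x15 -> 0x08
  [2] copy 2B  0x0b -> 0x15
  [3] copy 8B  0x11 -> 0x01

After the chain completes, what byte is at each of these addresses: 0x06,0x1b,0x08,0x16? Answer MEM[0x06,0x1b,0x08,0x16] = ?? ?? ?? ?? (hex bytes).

#0 dst[0x00+5] := {0xda,0x88,0xc0,0xe0,0x85}
#1 dst[0x08+5] := {0x27,0x7b,0xfb,0xcb,0x6b}
#2 dst[0x15+2] := {0xcb,0x6b}
#3 dst[0x01+8] := {0xcf,0x15,0x2c,0x24,0xcb,0x6b,0xfb,0xcb}
query mem[0x06]=0x6b, mem[0x1b]=0x80, mem[0x08]=0xcb, mem[0x16]=0x6b

MEM[0x06,0x1b,0x08,0x16] = 6b 80 cb 6b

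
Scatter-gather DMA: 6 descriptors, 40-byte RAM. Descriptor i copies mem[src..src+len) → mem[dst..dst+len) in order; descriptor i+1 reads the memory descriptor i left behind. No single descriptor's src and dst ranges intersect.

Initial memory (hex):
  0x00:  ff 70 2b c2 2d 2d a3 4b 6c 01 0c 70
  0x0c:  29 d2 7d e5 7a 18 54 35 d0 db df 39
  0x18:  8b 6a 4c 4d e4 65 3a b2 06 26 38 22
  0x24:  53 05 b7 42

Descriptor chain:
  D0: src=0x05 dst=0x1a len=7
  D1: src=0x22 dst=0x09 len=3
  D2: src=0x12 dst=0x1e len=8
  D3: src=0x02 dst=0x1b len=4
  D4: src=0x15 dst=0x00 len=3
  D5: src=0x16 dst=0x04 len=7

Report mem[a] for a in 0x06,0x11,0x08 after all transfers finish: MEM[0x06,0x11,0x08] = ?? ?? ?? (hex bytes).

MEM[0x06,0x11,0x08] = 8b 18 2d

#0 dst[0x1a+7] := {0x2d,0xa3,0x4b,0x6c,0x01,0x0c,0x70}
#1 dst[0x09+3] := {0x38,0x22,0x53}
#2 dst[0x1e+8] := {0x54,0x35,0xd0,0xdb,0xdf,0x39,0x8b,0x6a}
#3 dst[0x1b+4] := {0x2b,0xc2,0x2d,0x2d}
#4 dst[0x00+3] := {0xdb,0xdf,0x39}
#5 dst[0x04+7] := {0xdf,0x39,0x8b,0x6a,0x2d,0x2b,0xc2}
query mem[0x06]=0x8b, mem[0x11]=0x18, mem[0x08]=0x2d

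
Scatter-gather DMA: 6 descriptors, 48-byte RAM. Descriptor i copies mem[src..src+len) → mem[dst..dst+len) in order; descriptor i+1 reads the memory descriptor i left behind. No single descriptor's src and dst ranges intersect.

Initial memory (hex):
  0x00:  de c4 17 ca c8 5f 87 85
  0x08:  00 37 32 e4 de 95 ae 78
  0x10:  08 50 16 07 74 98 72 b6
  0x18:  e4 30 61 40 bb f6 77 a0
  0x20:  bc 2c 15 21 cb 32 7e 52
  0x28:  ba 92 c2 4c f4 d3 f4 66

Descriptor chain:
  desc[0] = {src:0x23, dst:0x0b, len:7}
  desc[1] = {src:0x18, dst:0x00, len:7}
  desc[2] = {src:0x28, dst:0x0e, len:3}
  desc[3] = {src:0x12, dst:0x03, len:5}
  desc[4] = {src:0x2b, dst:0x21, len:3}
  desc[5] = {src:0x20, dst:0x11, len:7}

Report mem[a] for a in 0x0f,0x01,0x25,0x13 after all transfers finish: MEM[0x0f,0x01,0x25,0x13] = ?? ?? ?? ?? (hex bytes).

MEM[0x0f,0x01,0x25,0x13] = 92 30 32 f4

  after D0: wrote 7B at 0x0b = 21cb327e52ba92
  after D1: wrote 7B at 0x00 = e4306140bbf677
  after D2: wrote 3B at 0x0e = ba92c2
  after D3: wrote 5B at 0x03 = 1607749872
  after D4: wrote 3B at 0x21 = 4cf4d3
  after D5: wrote 7B at 0x11 = bc4cf4d3cb327e
query mem[0x0f]=0x92, mem[0x01]=0x30, mem[0x25]=0x32, mem[0x13]=0xf4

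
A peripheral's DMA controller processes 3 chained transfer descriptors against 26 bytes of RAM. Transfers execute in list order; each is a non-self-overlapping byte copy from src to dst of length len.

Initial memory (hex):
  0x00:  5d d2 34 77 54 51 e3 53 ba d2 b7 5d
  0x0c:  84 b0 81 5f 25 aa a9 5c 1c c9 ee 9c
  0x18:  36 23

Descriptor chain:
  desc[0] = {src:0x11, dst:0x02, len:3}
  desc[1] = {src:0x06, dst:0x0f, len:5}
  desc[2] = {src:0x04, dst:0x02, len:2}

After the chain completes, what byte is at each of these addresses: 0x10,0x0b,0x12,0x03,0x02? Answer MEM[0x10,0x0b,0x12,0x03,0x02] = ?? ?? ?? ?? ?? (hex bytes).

MEM[0x10,0x0b,0x12,0x03,0x02] = 53 5d d2 51 5c

[0] 0x11->0x02 len=3 : aa a9 5c
[1] 0x06->0x0f len=5 : e3 53 ba d2 b7
[2] 0x04->0x02 len=2 : 5c 51
query mem[0x10]=0x53, mem[0x0b]=0x5d, mem[0x12]=0xd2, mem[0x03]=0x51, mem[0x02]=0x5c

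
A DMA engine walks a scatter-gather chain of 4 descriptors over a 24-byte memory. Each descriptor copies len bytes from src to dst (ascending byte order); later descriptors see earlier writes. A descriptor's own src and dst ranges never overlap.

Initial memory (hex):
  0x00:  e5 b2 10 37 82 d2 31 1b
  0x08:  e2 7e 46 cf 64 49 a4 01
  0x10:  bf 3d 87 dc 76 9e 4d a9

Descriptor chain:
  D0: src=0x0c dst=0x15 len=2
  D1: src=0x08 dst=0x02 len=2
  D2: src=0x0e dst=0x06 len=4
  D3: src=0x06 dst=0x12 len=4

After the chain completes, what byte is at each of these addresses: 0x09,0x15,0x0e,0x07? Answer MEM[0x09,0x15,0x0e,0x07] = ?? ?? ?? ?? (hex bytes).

MEM[0x09,0x15,0x0e,0x07] = 3d 3d a4 01

  after D0: wrote 2B at 0x15 = 6449
  after D1: wrote 2B at 0x02 = e27e
  after D2: wrote 4B at 0x06 = a401bf3d
  after D3: wrote 4B at 0x12 = a401bf3d
query mem[0x09]=0x3d, mem[0x15]=0x3d, mem[0x0e]=0xa4, mem[0x07]=0x01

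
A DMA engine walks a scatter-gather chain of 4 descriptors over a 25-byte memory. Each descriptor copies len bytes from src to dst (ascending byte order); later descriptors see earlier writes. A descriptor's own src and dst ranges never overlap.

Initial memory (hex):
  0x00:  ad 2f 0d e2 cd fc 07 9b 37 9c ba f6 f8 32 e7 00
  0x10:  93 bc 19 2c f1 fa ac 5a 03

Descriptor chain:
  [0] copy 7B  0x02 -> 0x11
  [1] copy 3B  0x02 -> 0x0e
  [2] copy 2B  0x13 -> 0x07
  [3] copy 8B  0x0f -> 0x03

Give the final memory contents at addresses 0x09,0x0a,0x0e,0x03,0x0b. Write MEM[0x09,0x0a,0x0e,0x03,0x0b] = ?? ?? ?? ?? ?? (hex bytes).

  after D0: wrote 7B at 0x11 = 0de2cdfc079b37
  after D1: wrote 3B at 0x0e = 0de2cd
  after D2: wrote 2B at 0x07 = cdfc
  after D3: wrote 8B at 0x03 = e2cd0de2cdfc079b
query mem[0x09]=0x07, mem[0x0a]=0x9b, mem[0x0e]=0x0d, mem[0x03]=0xe2, mem[0x0b]=0xf6

MEM[0x09,0x0a,0x0e,0x03,0x0b] = 07 9b 0d e2 f6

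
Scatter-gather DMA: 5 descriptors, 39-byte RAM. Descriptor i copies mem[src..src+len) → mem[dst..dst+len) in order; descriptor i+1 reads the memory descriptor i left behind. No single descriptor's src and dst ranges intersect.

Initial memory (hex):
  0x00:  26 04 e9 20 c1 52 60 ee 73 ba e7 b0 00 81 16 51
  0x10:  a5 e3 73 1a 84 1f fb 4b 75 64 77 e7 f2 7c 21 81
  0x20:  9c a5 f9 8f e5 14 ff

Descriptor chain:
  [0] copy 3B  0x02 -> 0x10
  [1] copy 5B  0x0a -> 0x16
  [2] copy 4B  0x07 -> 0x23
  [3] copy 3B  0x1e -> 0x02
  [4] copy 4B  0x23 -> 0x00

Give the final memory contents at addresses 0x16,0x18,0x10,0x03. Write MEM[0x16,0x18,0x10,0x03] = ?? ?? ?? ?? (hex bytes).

  after D0: wrote 3B at 0x10 = e920c1
  after D1: wrote 5B at 0x16 = e7b0008116
  after D2: wrote 4B at 0x23 = ee73bae7
  after D3: wrote 3B at 0x02 = 21819c
  after D4: wrote 4B at 0x00 = ee73bae7
query mem[0x16]=0xe7, mem[0x18]=0x00, mem[0x10]=0xe9, mem[0x03]=0xe7

MEM[0x16,0x18,0x10,0x03] = e7 00 e9 e7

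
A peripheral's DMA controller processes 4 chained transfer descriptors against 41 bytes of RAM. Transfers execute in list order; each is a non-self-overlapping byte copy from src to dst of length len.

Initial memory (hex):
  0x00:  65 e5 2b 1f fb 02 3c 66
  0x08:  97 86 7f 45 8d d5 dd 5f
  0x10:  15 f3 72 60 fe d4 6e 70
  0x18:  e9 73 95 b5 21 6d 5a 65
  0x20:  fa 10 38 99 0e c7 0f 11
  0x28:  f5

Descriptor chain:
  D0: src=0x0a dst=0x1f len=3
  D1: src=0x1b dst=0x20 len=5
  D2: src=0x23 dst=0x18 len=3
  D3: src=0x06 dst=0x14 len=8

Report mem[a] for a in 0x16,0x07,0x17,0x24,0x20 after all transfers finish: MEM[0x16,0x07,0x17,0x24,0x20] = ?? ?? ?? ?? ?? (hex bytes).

  after D0: wrote 3B at 0x1f = 7f458d
  after D1: wrote 5B at 0x20 = b5216d5a7f
  after D2: wrote 3B at 0x18 = 5a7fc7
  after D3: wrote 8B at 0x14 = 3c6697867f458dd5
query mem[0x16]=0x97, mem[0x07]=0x66, mem[0x17]=0x86, mem[0x24]=0x7f, mem[0x20]=0xb5

MEM[0x16,0x07,0x17,0x24,0x20] = 97 66 86 7f b5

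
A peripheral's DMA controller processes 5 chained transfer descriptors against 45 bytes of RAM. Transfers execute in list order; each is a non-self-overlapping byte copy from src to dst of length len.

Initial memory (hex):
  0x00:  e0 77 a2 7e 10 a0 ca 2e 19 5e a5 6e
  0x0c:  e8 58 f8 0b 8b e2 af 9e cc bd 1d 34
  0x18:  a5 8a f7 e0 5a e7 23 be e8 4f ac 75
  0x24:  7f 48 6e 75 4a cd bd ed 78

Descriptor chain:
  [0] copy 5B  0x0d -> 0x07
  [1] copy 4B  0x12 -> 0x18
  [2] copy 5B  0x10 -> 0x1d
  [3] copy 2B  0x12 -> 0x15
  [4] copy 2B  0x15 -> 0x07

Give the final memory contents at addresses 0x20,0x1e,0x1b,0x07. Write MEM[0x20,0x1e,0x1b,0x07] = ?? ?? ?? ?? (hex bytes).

D0: mem[0x07..0x0b] <- [58 f8 0b 8b e2]
D1: mem[0x18..0x1b] <- [af 9e cc bd]
D2: mem[0x1d..0x21] <- [8b e2 af 9e cc]
D3: mem[0x15..0x16] <- [af 9e]
D4: mem[0x07..0x08] <- [af 9e]
query mem[0x20]=0x9e, mem[0x1e]=0xe2, mem[0x1b]=0xbd, mem[0x07]=0xaf

MEM[0x20,0x1e,0x1b,0x07] = 9e e2 bd af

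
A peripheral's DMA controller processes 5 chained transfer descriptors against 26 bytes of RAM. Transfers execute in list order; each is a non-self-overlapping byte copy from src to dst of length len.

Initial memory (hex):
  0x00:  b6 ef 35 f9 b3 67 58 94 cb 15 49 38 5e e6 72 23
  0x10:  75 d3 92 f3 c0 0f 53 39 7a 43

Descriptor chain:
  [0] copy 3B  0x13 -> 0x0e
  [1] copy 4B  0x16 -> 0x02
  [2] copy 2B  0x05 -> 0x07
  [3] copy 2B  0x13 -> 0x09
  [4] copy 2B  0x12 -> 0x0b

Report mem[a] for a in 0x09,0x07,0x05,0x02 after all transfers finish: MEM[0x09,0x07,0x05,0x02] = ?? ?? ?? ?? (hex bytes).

MEM[0x09,0x07,0x05,0x02] = f3 43 43 53

[0] 0x13->0x0e len=3 : f3 c0 0f
[1] 0x16->0x02 len=4 : 53 39 7a 43
[2] 0x05->0x07 len=2 : 43 58
[3] 0x13->0x09 len=2 : f3 c0
[4] 0x12->0x0b len=2 : 92 f3
query mem[0x09]=0xf3, mem[0x07]=0x43, mem[0x05]=0x43, mem[0x02]=0x53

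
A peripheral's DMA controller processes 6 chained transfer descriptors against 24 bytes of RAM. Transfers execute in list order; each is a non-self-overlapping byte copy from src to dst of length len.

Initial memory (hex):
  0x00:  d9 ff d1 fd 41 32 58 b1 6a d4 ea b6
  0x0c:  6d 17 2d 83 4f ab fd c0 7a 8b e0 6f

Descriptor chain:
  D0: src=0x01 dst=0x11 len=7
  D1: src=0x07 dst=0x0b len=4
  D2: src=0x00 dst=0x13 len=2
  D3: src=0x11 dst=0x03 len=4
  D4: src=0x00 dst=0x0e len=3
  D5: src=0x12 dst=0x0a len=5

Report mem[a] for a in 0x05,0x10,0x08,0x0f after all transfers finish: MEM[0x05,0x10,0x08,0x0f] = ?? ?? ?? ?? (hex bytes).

MEM[0x05,0x10,0x08,0x0f] = d9 d1 6a ff

#0 dst[0x11+7] := {0xff,0xd1,0xfd,0x41,0x32,0x58,0xb1}
#1 dst[0x0b+4] := {0xb1,0x6a,0xd4,0xea}
#2 dst[0x13+2] := {0xd9,0xff}
#3 dst[0x03+4] := {0xff,0xd1,0xd9,0xff}
#4 dst[0x0e+3] := {0xd9,0xff,0xd1}
#5 dst[0x0a+5] := {0xd1,0xd9,0xff,0x32,0x58}
query mem[0x05]=0xd9, mem[0x10]=0xd1, mem[0x08]=0x6a, mem[0x0f]=0xff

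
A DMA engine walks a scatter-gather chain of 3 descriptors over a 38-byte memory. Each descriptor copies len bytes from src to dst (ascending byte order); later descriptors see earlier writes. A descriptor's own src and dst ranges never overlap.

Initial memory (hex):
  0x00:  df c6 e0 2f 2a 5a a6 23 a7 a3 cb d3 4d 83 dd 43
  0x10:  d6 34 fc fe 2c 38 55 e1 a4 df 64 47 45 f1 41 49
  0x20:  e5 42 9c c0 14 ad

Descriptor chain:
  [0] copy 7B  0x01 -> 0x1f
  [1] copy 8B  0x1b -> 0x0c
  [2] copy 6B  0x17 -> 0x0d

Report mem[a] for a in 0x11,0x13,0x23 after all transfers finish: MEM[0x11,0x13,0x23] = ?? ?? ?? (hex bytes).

  after D0: wrote 7B at 0x1f = c6e02f2a5aa623
  after D1: wrote 8B at 0x0c = 4745f141c6e02f2a
  after D2: wrote 6B at 0x0d = e1a4df644745
query mem[0x11]=0x47, mem[0x13]=0x2a, mem[0x23]=0x5a

MEM[0x11,0x13,0x23] = 47 2a 5a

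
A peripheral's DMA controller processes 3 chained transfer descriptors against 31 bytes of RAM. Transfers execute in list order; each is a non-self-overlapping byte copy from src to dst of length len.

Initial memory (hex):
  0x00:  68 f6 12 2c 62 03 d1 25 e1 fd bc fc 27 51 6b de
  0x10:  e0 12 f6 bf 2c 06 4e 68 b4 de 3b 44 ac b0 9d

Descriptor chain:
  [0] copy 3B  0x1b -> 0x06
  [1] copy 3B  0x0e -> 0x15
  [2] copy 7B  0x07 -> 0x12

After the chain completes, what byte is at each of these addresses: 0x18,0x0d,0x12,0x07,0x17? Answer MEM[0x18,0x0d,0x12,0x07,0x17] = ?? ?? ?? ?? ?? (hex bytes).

MEM[0x18,0x0d,0x12,0x07,0x17] = 51 51 ac ac 27

#0 dst[0x06+3] := {0x44,0xac,0xb0}
#1 dst[0x15+3] := {0x6b,0xde,0xe0}
#2 dst[0x12+7] := {0xac,0xb0,0xfd,0xbc,0xfc,0x27,0x51}
query mem[0x18]=0x51, mem[0x0d]=0x51, mem[0x12]=0xac, mem[0x07]=0xac, mem[0x17]=0x27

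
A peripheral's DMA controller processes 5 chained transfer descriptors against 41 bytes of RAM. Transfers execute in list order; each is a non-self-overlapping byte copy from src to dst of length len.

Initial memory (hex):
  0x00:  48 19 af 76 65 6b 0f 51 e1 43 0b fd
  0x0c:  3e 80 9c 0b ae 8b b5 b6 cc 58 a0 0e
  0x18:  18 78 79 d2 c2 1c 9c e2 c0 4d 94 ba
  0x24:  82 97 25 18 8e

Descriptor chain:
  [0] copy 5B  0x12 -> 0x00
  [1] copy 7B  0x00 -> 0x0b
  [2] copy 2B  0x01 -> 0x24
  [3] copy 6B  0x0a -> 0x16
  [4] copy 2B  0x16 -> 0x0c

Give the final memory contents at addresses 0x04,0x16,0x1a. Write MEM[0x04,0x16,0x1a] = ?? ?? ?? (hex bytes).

D0: mem[0x00..0x04] <- [b5 b6 cc 58 a0]
D1: mem[0x0b..0x11] <- [b5 b6 cc 58 a0 6b 0f]
D2: mem[0x24..0x25] <- [b6 cc]
D3: mem[0x16..0x1b] <- [0b b5 b6 cc 58 a0]
D4: mem[0x0c..0x0d] <- [0b b5]
query mem[0x04]=0xa0, mem[0x16]=0x0b, mem[0x1a]=0x58

MEM[0x04,0x16,0x1a] = a0 0b 58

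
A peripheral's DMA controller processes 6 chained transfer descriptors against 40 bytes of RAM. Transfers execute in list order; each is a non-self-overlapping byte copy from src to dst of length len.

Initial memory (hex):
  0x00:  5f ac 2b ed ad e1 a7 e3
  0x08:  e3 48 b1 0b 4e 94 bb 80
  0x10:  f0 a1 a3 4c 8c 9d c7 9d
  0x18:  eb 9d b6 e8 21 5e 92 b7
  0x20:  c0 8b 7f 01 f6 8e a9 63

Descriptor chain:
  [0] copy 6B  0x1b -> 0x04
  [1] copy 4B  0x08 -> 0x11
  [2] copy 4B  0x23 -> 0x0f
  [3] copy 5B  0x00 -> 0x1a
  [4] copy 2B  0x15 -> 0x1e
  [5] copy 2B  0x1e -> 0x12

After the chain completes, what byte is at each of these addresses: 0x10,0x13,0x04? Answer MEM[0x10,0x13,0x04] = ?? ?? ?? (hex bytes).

MEM[0x10,0x13,0x04] = f6 c7 e8

  after D0: wrote 6B at 0x04 = e8215e92b7c0
  after D1: wrote 4B at 0x11 = b7c0b10b
  after D2: wrote 4B at 0x0f = 01f68ea9
  after D3: wrote 5B at 0x1a = 5fac2bede8
  after D4: wrote 2B at 0x1e = 9dc7
  after D5: wrote 2B at 0x12 = 9dc7
query mem[0x10]=0xf6, mem[0x13]=0xc7, mem[0x04]=0xe8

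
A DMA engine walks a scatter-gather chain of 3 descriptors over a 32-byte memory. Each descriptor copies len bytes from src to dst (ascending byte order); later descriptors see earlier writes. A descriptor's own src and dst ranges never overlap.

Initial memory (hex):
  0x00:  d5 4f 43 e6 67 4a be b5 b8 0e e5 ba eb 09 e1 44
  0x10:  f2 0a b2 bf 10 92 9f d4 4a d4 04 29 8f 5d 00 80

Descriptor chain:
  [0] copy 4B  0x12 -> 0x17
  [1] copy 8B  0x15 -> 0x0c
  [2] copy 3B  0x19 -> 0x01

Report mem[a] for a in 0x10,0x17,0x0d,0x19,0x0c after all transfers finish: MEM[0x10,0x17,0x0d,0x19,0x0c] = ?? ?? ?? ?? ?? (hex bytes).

[0] 0x12->0x17 len=4 : b2 bf 10 92
[1] 0x15->0x0c len=8 : 92 9f b2 bf 10 92 29 8f
[2] 0x19->0x01 len=3 : 10 92 29
query mem[0x10]=0x10, mem[0x17]=0xb2, mem[0x0d]=0x9f, mem[0x19]=0x10, mem[0x0c]=0x92

MEM[0x10,0x17,0x0d,0x19,0x0c] = 10 b2 9f 10 92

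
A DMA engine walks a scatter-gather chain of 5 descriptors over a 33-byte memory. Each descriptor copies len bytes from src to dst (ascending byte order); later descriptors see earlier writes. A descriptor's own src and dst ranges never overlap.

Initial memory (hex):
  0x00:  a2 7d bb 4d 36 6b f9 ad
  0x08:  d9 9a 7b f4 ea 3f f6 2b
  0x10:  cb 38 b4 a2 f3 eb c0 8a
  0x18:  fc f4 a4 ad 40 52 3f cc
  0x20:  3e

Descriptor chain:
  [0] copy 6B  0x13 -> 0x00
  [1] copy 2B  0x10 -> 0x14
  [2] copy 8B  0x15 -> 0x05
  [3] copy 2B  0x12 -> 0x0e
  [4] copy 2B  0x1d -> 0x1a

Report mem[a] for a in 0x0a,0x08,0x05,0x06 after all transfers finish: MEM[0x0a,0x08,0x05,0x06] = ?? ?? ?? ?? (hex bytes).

MEM[0x0a,0x08,0x05,0x06] = a4 fc 38 c0

[0] 0x13->0x00 len=6 : a2 f3 eb c0 8a fc
[1] 0x10->0x14 len=2 : cb 38
[2] 0x15->0x05 len=8 : 38 c0 8a fc f4 a4 ad 40
[3] 0x12->0x0e len=2 : b4 a2
[4] 0x1d->0x1a len=2 : 52 3f
query mem[0x0a]=0xa4, mem[0x08]=0xfc, mem[0x05]=0x38, mem[0x06]=0xc0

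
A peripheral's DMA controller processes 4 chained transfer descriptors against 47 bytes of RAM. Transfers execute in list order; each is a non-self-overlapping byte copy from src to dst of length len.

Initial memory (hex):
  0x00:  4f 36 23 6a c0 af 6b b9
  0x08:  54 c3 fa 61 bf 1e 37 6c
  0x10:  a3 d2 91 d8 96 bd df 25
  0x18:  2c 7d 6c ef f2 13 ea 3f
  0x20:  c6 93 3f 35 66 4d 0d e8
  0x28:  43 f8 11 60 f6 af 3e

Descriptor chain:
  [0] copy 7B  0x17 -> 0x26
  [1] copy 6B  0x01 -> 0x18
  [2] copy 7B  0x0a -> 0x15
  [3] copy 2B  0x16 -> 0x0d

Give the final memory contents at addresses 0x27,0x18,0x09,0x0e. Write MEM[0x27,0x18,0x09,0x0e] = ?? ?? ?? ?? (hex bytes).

MEM[0x27,0x18,0x09,0x0e] = 2c 1e c3 bf

[0] 0x17->0x26 len=7 : 25 2c 7d 6c ef f2 13
[1] 0x01->0x18 len=6 : 36 23 6a c0 af 6b
[2] 0x0a->0x15 len=7 : fa 61 bf 1e 37 6c a3
[3] 0x16->0x0d len=2 : 61 bf
query mem[0x27]=0x2c, mem[0x18]=0x1e, mem[0x09]=0xc3, mem[0x0e]=0xbf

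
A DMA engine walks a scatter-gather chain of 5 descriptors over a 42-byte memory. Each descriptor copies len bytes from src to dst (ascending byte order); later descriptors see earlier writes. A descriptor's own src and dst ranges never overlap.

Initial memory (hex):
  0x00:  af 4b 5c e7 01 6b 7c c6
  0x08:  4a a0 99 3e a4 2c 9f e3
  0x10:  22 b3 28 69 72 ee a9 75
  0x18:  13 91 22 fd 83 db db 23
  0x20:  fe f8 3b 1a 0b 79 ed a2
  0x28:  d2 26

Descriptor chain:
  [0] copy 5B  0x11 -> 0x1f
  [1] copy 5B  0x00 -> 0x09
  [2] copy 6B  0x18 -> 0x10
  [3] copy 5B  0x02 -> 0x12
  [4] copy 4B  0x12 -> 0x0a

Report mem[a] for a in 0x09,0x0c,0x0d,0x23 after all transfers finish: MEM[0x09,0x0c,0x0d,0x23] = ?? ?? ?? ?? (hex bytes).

MEM[0x09,0x0c,0x0d,0x23] = af 01 6b ee

#0 dst[0x1f+5] := {0xb3,0x28,0x69,0x72,0xee}
#1 dst[0x09+5] := {0xaf,0x4b,0x5c,0xe7,0x01}
#2 dst[0x10+6] := {0x13,0x91,0x22,0xfd,0x83,0xdb}
#3 dst[0x12+5] := {0x5c,0xe7,0x01,0x6b,0x7c}
#4 dst[0x0a+4] := {0x5c,0xe7,0x01,0x6b}
query mem[0x09]=0xaf, mem[0x0c]=0x01, mem[0x0d]=0x6b, mem[0x23]=0xee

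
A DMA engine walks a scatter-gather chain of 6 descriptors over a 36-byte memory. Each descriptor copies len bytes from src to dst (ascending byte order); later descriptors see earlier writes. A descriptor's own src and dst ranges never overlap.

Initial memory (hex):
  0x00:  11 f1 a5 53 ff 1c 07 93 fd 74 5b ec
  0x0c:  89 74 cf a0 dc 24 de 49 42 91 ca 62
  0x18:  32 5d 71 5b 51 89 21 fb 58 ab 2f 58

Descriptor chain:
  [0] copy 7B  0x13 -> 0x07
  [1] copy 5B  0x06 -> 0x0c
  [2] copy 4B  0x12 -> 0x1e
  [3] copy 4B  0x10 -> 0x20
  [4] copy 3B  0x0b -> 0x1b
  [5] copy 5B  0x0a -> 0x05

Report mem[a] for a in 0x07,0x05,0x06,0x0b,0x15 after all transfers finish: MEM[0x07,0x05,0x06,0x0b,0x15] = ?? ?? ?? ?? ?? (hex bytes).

D0: mem[0x07..0x0d] <- [49 42 91 ca 62 32 5d]
D1: mem[0x0c..0x10] <- [07 49 42 91 ca]
D2: mem[0x1e..0x21] <- [de 49 42 91]
D3: mem[0x20..0x23] <- [ca 24 de 49]
D4: mem[0x1b..0x1d] <- [62 07 49]
D5: mem[0x05..0x09] <- [ca 62 07 49 42]
query mem[0x07]=0x07, mem[0x05]=0xca, mem[0x06]=0x62, mem[0x0b]=0x62, mem[0x15]=0x91

MEM[0x07,0x05,0x06,0x0b,0x15] = 07 ca 62 62 91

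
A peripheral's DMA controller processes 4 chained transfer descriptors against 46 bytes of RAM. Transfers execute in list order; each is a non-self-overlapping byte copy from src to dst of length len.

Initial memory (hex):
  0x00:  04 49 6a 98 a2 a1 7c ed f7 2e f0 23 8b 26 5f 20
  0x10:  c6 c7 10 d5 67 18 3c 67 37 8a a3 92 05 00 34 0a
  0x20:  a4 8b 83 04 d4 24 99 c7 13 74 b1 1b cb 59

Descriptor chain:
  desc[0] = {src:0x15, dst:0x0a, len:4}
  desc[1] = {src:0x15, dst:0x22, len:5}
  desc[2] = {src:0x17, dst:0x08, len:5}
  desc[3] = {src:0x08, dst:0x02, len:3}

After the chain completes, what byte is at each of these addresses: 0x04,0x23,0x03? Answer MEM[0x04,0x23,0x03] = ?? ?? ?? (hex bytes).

[0] 0x15->0x0a len=4 : 18 3c 67 37
[1] 0x15->0x22 len=5 : 18 3c 67 37 8a
[2] 0x17->0x08 len=5 : 67 37 8a a3 92
[3] 0x08->0x02 len=3 : 67 37 8a
query mem[0x04]=0x8a, mem[0x23]=0x3c, mem[0x03]=0x37

MEM[0x04,0x23,0x03] = 8a 3c 37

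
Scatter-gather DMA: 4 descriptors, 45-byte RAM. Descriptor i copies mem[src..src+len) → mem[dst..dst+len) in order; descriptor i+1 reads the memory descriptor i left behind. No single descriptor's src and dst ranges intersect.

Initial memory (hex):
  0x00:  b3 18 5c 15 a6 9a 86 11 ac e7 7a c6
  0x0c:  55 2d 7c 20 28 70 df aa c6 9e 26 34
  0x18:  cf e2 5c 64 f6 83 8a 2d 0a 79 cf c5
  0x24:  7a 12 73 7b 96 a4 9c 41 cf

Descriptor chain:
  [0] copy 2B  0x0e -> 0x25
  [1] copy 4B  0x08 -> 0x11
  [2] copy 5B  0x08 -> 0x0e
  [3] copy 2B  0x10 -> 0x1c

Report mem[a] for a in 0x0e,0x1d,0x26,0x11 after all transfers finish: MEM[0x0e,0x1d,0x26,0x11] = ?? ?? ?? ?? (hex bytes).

MEM[0x0e,0x1d,0x26,0x11] = ac c6 20 c6

[0] 0x0e->0x25 len=2 : 7c 20
[1] 0x08->0x11 len=4 : ac e7 7a c6
[2] 0x08->0x0e len=5 : ac e7 7a c6 55
[3] 0x10->0x1c len=2 : 7a c6
query mem[0x0e]=0xac, mem[0x1d]=0xc6, mem[0x26]=0x20, mem[0x11]=0xc6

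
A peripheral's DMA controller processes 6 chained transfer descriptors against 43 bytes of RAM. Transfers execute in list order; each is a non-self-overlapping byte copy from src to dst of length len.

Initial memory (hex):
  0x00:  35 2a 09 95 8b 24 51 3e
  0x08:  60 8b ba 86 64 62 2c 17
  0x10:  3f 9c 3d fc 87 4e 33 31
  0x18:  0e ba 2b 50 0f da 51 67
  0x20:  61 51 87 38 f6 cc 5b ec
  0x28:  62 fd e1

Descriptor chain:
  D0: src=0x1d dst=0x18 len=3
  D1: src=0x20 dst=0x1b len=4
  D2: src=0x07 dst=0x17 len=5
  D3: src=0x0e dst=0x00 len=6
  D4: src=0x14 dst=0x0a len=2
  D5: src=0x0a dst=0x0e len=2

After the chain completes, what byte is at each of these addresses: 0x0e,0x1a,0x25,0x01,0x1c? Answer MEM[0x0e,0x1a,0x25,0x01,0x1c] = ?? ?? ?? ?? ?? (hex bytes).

  after D0: wrote 3B at 0x18 = da5167
  after D1: wrote 4B at 0x1b = 61518738
  after D2: wrote 5B at 0x17 = 3e608bba86
  after D3: wrote 6B at 0x00 = 2c173f9c3dfc
  after D4: wrote 2B at 0x0a = 874e
  after D5: wrote 2B at 0x0e = 874e
query mem[0x0e]=0x87, mem[0x1a]=0xba, mem[0x25]=0xcc, mem[0x01]=0x17, mem[0x1c]=0x51

MEM[0x0e,0x1a,0x25,0x01,0x1c] = 87 ba cc 17 51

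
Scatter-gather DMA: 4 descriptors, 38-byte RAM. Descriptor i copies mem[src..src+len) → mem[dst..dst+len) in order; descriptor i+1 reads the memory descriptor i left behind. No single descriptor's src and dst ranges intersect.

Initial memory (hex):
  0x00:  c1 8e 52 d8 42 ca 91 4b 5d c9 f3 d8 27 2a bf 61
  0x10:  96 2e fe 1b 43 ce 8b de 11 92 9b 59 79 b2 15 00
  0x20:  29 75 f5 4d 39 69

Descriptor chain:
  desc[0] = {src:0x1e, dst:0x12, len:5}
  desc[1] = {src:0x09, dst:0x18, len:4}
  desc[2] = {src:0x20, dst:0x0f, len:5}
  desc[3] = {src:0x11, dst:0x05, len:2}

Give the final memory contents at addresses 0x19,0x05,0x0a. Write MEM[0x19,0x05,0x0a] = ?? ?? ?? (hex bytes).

MEM[0x19,0x05,0x0a] = f3 f5 f3

D0: mem[0x12..0x16] <- [15 00 29 75 f5]
D1: mem[0x18..0x1b] <- [c9 f3 d8 27]
D2: mem[0x0f..0x13] <- [29 75 f5 4d 39]
D3: mem[0x05..0x06] <- [f5 4d]
query mem[0x19]=0xf3, mem[0x05]=0xf5, mem[0x0a]=0xf3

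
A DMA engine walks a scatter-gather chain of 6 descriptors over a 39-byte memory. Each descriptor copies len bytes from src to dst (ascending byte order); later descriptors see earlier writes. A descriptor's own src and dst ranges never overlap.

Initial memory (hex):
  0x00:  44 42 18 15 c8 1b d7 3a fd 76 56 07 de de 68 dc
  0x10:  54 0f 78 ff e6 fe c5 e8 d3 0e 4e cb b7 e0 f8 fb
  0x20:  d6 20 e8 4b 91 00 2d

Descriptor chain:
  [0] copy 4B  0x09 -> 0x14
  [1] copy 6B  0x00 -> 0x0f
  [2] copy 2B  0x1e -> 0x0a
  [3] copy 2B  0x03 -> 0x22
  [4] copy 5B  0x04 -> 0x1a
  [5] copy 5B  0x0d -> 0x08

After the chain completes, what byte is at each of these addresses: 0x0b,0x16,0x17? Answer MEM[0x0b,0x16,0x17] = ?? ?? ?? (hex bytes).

MEM[0x0b,0x16,0x17] = 42 07 de

[0] 0x09->0x14 len=4 : 76 56 07 de
[1] 0x00->0x0f len=6 : 44 42 18 15 c8 1b
[2] 0x1e->0x0a len=2 : f8 fb
[3] 0x03->0x22 len=2 : 15 c8
[4] 0x04->0x1a len=5 : c8 1b d7 3a fd
[5] 0x0d->0x08 len=5 : de 68 44 42 18
query mem[0x0b]=0x42, mem[0x16]=0x07, mem[0x17]=0xde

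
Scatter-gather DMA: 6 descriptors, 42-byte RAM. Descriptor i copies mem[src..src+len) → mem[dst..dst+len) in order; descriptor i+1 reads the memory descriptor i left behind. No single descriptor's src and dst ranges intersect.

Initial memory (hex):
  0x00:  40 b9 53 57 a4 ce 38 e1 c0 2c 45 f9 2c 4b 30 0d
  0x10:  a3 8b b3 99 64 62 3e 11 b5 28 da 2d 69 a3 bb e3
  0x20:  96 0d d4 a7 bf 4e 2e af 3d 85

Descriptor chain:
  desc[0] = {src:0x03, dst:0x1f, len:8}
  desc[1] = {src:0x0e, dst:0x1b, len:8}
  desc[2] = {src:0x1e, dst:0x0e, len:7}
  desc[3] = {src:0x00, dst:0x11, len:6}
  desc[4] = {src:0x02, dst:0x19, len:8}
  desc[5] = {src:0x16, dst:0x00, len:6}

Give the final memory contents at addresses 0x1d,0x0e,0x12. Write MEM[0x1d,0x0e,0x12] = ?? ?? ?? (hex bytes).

D0: mem[0x1f..0x26] <- [57 a4 ce 38 e1 c0 2c 45]
D1: mem[0x1b..0x22] <- [30 0d a3 8b b3 99 64 62]
D2: mem[0x0e..0x14] <- [8b b3 99 64 62 e1 c0]
D3: mem[0x11..0x16] <- [40 b9 53 57 a4 ce]
D4: mem[0x19..0x20] <- [53 57 a4 ce 38 e1 c0 2c]
D5: mem[0x00..0x05] <- [ce 11 b5 53 57 a4]
query mem[0x1d]=0x38, mem[0x0e]=0x8b, mem[0x12]=0xb9

MEM[0x1d,0x0e,0x12] = 38 8b b9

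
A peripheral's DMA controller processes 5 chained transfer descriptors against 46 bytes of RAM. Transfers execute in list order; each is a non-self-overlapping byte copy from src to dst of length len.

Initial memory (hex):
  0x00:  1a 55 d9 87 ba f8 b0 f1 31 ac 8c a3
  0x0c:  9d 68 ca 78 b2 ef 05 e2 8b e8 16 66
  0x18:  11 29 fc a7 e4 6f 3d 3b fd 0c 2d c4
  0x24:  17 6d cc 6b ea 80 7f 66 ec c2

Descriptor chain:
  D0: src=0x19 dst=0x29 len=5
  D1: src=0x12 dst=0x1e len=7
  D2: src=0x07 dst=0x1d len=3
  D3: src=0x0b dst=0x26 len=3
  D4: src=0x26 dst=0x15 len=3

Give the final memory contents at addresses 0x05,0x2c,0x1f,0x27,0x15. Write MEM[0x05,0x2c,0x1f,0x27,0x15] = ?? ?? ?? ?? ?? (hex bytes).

  after D0: wrote 5B at 0x29 = 29fca7e46f
  after D1: wrote 7B at 0x1e = 05e28be8166611
  after D2: wrote 3B at 0x1d = f131ac
  after D3: wrote 3B at 0x26 = a39d68
  after D4: wrote 3B at 0x15 = a39d68
query mem[0x05]=0xf8, mem[0x2c]=0xe4, mem[0x1f]=0xac, mem[0x27]=0x9d, mem[0x15]=0xa3

MEM[0x05,0x2c,0x1f,0x27,0x15] = f8 e4 ac 9d a3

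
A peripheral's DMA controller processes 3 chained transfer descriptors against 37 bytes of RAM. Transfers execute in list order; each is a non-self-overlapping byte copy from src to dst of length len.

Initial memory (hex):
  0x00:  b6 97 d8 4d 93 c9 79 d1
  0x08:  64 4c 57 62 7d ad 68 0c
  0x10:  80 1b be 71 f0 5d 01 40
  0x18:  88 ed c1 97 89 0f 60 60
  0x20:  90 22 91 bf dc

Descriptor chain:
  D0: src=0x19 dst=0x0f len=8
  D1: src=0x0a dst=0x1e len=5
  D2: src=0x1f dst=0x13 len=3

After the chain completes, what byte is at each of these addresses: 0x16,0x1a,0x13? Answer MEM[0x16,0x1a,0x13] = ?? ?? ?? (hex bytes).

MEM[0x16,0x1a,0x13] = 90 c1 62

D0: mem[0x0f..0x16] <- [ed c1 97 89 0f 60 60 90]
D1: mem[0x1e..0x22] <- [57 62 7d ad 68]
D2: mem[0x13..0x15] <- [62 7d ad]
query mem[0x16]=0x90, mem[0x1a]=0xc1, mem[0x13]=0x62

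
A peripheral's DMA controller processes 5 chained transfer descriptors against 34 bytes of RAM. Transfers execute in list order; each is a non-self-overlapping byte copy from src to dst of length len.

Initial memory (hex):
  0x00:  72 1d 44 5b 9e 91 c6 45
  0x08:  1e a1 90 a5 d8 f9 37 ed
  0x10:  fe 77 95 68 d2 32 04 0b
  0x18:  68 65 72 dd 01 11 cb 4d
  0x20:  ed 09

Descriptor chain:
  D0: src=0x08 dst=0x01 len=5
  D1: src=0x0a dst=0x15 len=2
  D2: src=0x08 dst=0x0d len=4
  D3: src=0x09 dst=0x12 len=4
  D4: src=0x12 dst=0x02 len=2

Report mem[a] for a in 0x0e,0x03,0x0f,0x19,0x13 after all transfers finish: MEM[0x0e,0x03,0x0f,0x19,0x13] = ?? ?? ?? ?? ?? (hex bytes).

MEM[0x0e,0x03,0x0f,0x19,0x13] = a1 90 90 65 90

  after D0: wrote 5B at 0x01 = 1ea190a5d8
  after D1: wrote 2B at 0x15 = 90a5
  after D2: wrote 4B at 0x0d = 1ea190a5
  after D3: wrote 4B at 0x12 = a190a5d8
  after D4: wrote 2B at 0x02 = a190
query mem[0x0e]=0xa1, mem[0x03]=0x90, mem[0x0f]=0x90, mem[0x19]=0x65, mem[0x13]=0x90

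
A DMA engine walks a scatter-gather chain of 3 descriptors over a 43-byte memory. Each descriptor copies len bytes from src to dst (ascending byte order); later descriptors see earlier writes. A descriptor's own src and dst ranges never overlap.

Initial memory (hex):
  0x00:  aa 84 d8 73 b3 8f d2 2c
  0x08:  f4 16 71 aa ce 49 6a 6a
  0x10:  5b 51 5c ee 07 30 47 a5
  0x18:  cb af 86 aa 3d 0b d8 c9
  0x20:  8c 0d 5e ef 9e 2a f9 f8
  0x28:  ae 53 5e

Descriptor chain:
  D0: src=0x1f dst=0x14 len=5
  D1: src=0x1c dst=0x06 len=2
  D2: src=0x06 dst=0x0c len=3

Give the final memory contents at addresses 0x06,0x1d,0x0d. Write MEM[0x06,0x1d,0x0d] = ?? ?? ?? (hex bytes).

[0] 0x1f->0x14 len=5 : c9 8c 0d 5e ef
[1] 0x1c->0x06 len=2 : 3d 0b
[2] 0x06->0x0c len=3 : 3d 0b f4
query mem[0x06]=0x3d, mem[0x1d]=0x0b, mem[0x0d]=0x0b

MEM[0x06,0x1d,0x0d] = 3d 0b 0b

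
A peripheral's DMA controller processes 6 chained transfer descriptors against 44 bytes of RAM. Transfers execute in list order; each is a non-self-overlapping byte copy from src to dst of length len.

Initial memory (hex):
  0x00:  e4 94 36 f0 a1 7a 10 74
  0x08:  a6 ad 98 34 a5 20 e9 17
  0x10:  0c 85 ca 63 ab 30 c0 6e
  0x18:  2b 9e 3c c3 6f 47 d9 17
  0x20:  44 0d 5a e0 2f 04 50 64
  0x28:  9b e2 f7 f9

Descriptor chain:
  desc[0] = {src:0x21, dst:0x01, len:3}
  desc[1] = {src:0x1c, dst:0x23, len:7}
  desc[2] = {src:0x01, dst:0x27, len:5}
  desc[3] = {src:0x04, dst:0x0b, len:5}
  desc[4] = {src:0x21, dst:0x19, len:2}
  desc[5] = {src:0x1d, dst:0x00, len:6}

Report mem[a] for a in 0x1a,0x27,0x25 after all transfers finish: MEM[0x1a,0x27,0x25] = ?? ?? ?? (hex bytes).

MEM[0x1a,0x27,0x25] = 5a 0d d9

  after D0: wrote 3B at 0x01 = 0d5ae0
  after D1: wrote 7B at 0x23 = 6f47d917440d5a
  after D2: wrote 5B at 0x27 = 0d5ae0a17a
  after D3: wrote 5B at 0x0b = a17a1074a6
  after D4: wrote 2B at 0x19 = 0d5a
  after D5: wrote 6B at 0x00 = 47d917440d5a
query mem[0x1a]=0x5a, mem[0x27]=0x0d, mem[0x25]=0xd9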